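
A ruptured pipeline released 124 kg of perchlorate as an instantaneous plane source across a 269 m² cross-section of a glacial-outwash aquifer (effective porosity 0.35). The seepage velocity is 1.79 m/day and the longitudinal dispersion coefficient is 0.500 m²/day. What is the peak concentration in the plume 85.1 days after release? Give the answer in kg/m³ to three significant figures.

The peak of an instantaneous 1D plume sits at x = vt; there the Gaussian factor is 1 and C_max = M/(n_e·A·√(4πDt)), where n_e·A is the pore area the mass is dissolved in.
√(4πDt) = √(4π × 0.500 × 85.1) = 23.12 m, so C_max = 124/(0.35 × 269 × 23.12) = 0.0570 kg/m³.

0.0570 kg/m³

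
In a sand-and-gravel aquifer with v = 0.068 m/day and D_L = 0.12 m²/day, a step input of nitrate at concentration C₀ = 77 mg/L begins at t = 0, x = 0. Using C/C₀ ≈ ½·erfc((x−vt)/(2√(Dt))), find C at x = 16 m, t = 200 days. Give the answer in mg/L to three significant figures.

For a continuous step input, C/C₀ ≈ ½·erfc((x−vt)/(2√(Dt))).
vt = 0.068 × 200 = 13.6 m and 2√(Dt) = 2√(0.12 × 200) = 9.798 m.
Argument (x−vt)/(2√(Dt)) = (16 − 13.6)/9.798 = 0.2449; ½·erfc(0.2449) = 0.3645.
C = 77 × 0.3645 = 28.1 mg/L.

28.1 mg/L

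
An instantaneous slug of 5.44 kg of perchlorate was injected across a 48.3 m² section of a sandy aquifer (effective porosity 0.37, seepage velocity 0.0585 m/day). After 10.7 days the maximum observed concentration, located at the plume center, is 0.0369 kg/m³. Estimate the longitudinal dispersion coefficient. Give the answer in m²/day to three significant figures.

0.506 m²/day

At the plume center C_max = M/(n_e·A·√(4πDt)), so D = M²/(4πt·(n_e·A·C_max)²).
n_e·A·C_max = 0.37 × 48.3 × 0.0369 = 0.6594 kg/m.
D = 5.44²/(4π × 10.7 × 0.6594²) = 0.506 m²/day.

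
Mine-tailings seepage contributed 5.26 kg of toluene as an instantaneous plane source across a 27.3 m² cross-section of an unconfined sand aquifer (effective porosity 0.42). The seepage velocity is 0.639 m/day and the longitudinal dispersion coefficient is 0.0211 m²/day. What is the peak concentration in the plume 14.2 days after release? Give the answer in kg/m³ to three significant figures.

0.236 kg/m³

The peak of an instantaneous 1D plume sits at x = vt; there the Gaussian factor is 1 and C_max = M/(n_e·A·√(4πDt)), where n_e·A is the pore area the mass is dissolved in.
√(4πDt) = √(4π × 0.0211 × 14.2) = 1.940 m, so C_max = 5.26/(0.42 × 27.3 × 1.940) = 0.236 kg/m³.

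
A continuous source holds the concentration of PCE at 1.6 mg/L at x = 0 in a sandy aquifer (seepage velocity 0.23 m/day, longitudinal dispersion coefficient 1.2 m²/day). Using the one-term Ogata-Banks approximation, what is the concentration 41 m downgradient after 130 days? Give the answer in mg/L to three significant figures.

0.424 mg/L

For a continuous step input, C/C₀ ≈ ½·erfc((x−vt)/(2√(Dt))).
vt = 0.23 × 130 = 29.9 m and 2√(Dt) = 2√(1.2 × 130) = 24.98 m.
Argument (x−vt)/(2√(Dt)) = (41 − 29.9)/24.98 = 0.4444; ½·erfc(0.4444) = 0.2648.
C = 1.6 × 0.2648 = 0.424 mg/L.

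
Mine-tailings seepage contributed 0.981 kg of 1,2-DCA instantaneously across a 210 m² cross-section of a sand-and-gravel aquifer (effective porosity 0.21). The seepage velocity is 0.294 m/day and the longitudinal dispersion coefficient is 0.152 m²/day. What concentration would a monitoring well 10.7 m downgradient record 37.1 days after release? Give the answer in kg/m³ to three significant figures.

For an instantaneous plane source, C(x,t) = M/(n_e·A·√(4πDt)) · exp(−(x−vt)²/(4Dt)), with n_e·A the pore (flow) area.
Plume center vt = 0.294 × 37.1 = 10.9074 m, so the well at 10.7 m is 0.2074 m upgradient of the peak.
√(4πDt) = 8.418 m, giving peak height M/(n_e·A·√(4πDt)) = 0.981/(0.21 × 210 × 8.418) = 0.002643 kg/m³.
(x−vt)²/(4Dt) = (-0.2074)²/(4 × 0.152 × 37.1) = 0.001907; exp(−0.001907) = 0.9981.
C = 0.002643 × 0.9981 = 0.00264 kg/m³.

0.00264 kg/m³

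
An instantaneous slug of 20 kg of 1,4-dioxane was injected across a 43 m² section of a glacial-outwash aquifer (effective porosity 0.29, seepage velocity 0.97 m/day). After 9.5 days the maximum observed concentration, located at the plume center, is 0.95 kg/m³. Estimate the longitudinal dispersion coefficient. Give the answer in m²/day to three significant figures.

At the plume center C_max = M/(n_e·A·√(4πDt)), so D = M²/(4πt·(n_e·A·C_max)²).
n_e·A·C_max = 0.29 × 43 × 0.95 = 11.85 kg/m.
D = 20²/(4π × 9.5 × 11.85²) = 0.0239 m²/day.

0.0239 m²/day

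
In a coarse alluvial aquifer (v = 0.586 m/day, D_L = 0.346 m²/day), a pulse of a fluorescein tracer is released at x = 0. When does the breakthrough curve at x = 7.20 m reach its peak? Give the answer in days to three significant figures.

For the 1D instantaneous-source solution, setting ∂C/∂t = 0 at fixed x gives v²t² + 2Dt − x² = 0, so t = (√(D² + v²x²) − D)/v².
√(D² + v²x²) = √(0.346² + 0.586² × 7.20²) = 4.233; v² = 0.343396.
t = (4.233 − 0.346)/0.343396 = 11.3 days (vs. the pure-advection estimate x/v = 12.3 d).

11.3 days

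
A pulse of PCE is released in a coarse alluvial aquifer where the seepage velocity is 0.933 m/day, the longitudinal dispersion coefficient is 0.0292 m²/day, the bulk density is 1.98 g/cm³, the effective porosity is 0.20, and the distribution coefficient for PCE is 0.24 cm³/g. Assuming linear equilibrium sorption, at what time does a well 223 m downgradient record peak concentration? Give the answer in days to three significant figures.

807 days

Retardation factor R = 1 + ρ_b·K_d/n = 1 + 1.98 × 0.24/0.20 = 3.376.
Sorption retards both mechanisms: v_R = v/R = 0.2764 m/day, D_R = D/R = 0.008649 m²/day.
Peak time from v_R²t² + 2D_R t − x² = 0: t = (√(D_R² + v_R²x²) − D_R)/v_R².
√(D_R² + v_R²x²) = √(0.008649² + 0.2764² × 223²) = 61.64; v_R² = 0.07640.
t = (61.64 − 0.008649)/0.07640 = 807 days.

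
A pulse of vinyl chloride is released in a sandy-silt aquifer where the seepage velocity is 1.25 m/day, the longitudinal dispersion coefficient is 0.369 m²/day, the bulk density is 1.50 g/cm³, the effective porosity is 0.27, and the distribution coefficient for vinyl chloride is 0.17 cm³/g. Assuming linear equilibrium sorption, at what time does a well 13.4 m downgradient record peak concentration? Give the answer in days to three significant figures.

Retardation factor R = 1 + ρ_b·K_d/n = 1 + 1.50 × 0.17/0.27 = 1.944.
Sorption retards both mechanisms: v_R = v/R = 0.6430 m/day, D_R = D/R = 0.1898 m²/day.
Peak time from v_R²t² + 2D_R t − x² = 0: t = (√(D_R² + v_R²x²) − D_R)/v_R².
√(D_R² + v_R²x²) = √(0.1898² + 0.6430² × 13.4²) = 8.618; v_R² = 0.4134.
t = (8.618 − 0.1898)/0.4134 = 20.4 days.

20.4 days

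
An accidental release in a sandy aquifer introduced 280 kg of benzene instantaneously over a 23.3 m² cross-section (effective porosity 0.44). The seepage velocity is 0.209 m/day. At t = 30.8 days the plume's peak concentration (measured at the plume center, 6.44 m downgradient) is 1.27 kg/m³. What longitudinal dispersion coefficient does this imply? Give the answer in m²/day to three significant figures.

1.19 m²/day

At the plume center C_max = M/(n_e·A·√(4πDt)), so D = M²/(4πt·(n_e·A·C_max)²).
n_e·A·C_max = 0.44 × 23.3 × 1.27 = 13.02 kg/m.
D = 280²/(4π × 30.8 × 13.02²) = 1.19 m²/day.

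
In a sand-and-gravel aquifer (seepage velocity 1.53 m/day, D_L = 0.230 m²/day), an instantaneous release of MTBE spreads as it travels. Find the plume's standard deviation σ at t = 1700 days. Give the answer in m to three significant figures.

Dispersive spreading gives a Gaussian with σ² = 2Dt; advection only shifts the center.
σ = √(2 × 0.230 × 1700) = 28.0 m.

28.0 m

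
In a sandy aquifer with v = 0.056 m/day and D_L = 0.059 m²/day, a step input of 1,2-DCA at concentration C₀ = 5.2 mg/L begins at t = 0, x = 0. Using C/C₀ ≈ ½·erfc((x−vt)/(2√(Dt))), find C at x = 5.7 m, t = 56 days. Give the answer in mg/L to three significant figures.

For a continuous step input, C/C₀ ≈ ½·erfc((x−vt)/(2√(Dt))).
vt = 0.056 × 56 = 3.136 m and 2√(Dt) = 2√(0.059 × 56) = 3.635 m.
Argument (x−vt)/(2√(Dt)) = (5.7 − 3.136)/3.635 = 0.7054; ½·erfc(0.7054) = 0.1592.
C = 5.2 × 0.1592 = 0.828 mg/L.

0.828 mg/L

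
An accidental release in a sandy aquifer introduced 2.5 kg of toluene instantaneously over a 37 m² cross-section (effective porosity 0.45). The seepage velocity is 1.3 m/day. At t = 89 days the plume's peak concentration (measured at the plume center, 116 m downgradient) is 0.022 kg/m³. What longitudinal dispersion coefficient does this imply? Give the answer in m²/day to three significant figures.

0.0416 m²/day

At the plume center C_max = M/(n_e·A·√(4πDt)), so D = M²/(4πt·(n_e·A·C_max)²).
n_e·A·C_max = 0.45 × 37 × 0.022 = 0.3663 kg/m.
D = 2.5²/(4π × 89 × 0.3663²) = 0.0416 m²/day.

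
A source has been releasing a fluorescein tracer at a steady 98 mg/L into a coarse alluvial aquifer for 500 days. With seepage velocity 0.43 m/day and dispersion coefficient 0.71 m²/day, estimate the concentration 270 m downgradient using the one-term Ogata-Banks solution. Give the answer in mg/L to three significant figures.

For a continuous step input, C/C₀ ≈ ½·erfc((x−vt)/(2√(Dt))).
vt = 0.43 × 500 = 215 m and 2√(Dt) = 2√(0.71 × 500) = 37.68 m.
Argument (x−vt)/(2√(Dt)) = (270 − 215)/37.68 = 1.460; ½·erfc(1.460) = 0.01947.
C = 98 × 0.01947 = 1.91 mg/L.

1.91 mg/L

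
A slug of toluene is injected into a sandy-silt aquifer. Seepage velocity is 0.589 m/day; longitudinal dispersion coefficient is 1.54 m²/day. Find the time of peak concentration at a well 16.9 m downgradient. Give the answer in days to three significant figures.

24.6 days

For the 1D instantaneous-source solution, setting ∂C/∂t = 0 at fixed x gives v²t² + 2Dt − x² = 0, so t = (√(D² + v²x²) − D)/v².
√(D² + v²x²) = √(1.54² + 0.589² × 16.9²) = 10.07; v² = 0.346921.
t = (10.07 − 1.54)/0.346921 = 24.6 days (vs. the pure-advection estimate x/v = 28.7 d).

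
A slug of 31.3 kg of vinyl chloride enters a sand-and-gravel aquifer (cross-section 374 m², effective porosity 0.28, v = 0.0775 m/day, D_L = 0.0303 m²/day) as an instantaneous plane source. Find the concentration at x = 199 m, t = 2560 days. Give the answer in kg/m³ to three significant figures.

0.00956 kg/m³

For an instantaneous plane source, C(x,t) = M/(n_e·A·√(4πDt)) · exp(−(x−vt)²/(4Dt)), with n_e·A the pore (flow) area.
Plume center vt = 0.0775 × 2560 = 198.4 m, so the well at 199 m is 0.6 m downgradient of the peak.
√(4πDt) = 31.22 m, giving peak height M/(n_e·A·√(4πDt)) = 31.3/(0.28 × 374 × 31.22) = 0.009574 kg/m³.
(x−vt)²/(4Dt) = (0.6)²/(4 × 0.0303 × 2560) = 0.001160; exp(−0.001160) = 0.9988.
C = 0.009574 × 0.9988 = 0.00956 kg/m³.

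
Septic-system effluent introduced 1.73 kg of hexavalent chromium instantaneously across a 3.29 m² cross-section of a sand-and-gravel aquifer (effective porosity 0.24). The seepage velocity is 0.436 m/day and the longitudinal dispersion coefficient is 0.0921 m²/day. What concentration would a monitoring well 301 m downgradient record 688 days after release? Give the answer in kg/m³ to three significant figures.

For an instantaneous plane source, C(x,t) = M/(n_e·A·√(4πDt)) · exp(−(x−vt)²/(4Dt)), with n_e·A the pore (flow) area.
Plume center vt = 0.436 × 688 = 299.968 m, so the well at 301 m is 1.032 m downgradient of the peak.
√(4πDt) = 28.22 m, giving peak height M/(n_e·A·√(4πDt)) = 1.73/(0.24 × 3.29 × 28.22) = 0.07764 kg/m³.
(x−vt)²/(4Dt) = (1.032)²/(4 × 0.0921 × 688) = 0.004202; exp(−0.004202) = 0.9958.
C = 0.07764 × 0.9958 = 0.0773 kg/m³.

0.0773 kg/m³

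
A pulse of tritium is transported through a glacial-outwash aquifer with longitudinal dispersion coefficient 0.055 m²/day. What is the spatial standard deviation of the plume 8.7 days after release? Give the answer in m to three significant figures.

0.978 m

Dispersive spreading gives a Gaussian with σ² = 2Dt; advection only shifts the center.
σ = √(2 × 0.055 × 8.7) = 0.978 m.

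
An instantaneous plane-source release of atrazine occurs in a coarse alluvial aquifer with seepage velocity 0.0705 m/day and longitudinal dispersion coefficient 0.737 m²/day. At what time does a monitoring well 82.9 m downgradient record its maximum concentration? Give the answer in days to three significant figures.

1040 days

For the 1D instantaneous-source solution, setting ∂C/∂t = 0 at fixed x gives v²t² + 2Dt − x² = 0, so t = (√(D² + v²x²) − D)/v².
√(D² + v²x²) = √(0.737² + 0.0705² × 82.9²) = 5.891; v² = 0.00497025.
t = (5.891 − 0.737)/0.00497025 = 1040 days (vs. the pure-advection estimate x/v = 1180 d).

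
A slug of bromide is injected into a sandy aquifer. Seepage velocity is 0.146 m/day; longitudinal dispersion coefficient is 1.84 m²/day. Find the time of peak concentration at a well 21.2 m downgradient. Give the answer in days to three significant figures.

For the 1D instantaneous-source solution, setting ∂C/∂t = 0 at fixed x gives v²t² + 2Dt − x² = 0, so t = (√(D² + v²x²) − D)/v².
√(D² + v²x²) = √(1.84² + 0.146² × 21.2²) = 3.601; v² = 0.021316.
t = (3.601 − 1.84)/0.021316 = 82.6 days (vs. the pure-advection estimate x/v = 145 d).

82.6 days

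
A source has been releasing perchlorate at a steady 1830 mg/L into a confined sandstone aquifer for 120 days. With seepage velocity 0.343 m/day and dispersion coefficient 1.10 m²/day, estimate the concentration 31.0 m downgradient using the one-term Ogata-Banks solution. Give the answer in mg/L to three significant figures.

1340 mg/L

For a continuous step input, C/C₀ ≈ ½·erfc((x−vt)/(2√(Dt))).
vt = 0.343 × 120 = 41.16 m and 2√(Dt) = 2√(1.10 × 120) = 22.98 m.
Argument (x−vt)/(2√(Dt)) = (31.0 − 41.16)/22.98 = -0.4421; ½·erfc(-0.4421) = 0.7341.
C = 1830 × 0.7341 = 1340 mg/L.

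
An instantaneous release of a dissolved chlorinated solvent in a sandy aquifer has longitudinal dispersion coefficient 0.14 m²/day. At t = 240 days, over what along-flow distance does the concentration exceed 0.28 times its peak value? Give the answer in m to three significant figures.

The plume is Gaussian with σ = √(2Dt) = √(2 × 0.14 × 240) = 8.198 m.
C/C_peak = exp(−Δx²/(2σ²)) = 0.28 ⇒ Δx = σ·√(−2 ln 0.28) = 8.198 × 1.596 = 13.08 m.
Width = 2Δx = 26.2 m.

26.2 m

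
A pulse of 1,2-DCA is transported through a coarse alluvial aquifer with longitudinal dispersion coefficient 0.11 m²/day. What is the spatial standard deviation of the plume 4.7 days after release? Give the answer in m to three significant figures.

Dispersive spreading gives a Gaussian with σ² = 2Dt; advection only shifts the center.
σ = √(2 × 0.11 × 4.7) = 1.02 m.

1.02 m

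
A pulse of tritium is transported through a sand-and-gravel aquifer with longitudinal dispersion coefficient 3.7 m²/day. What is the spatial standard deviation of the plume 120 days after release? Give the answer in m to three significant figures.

29.8 m

Dispersive spreading gives a Gaussian with σ² = 2Dt; advection only shifts the center.
σ = √(2 × 3.7 × 120) = 29.8 m.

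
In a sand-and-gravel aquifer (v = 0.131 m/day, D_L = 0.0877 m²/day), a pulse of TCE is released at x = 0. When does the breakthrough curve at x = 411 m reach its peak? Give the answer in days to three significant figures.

3130 days

For the 1D instantaneous-source solution, setting ∂C/∂t = 0 at fixed x gives v²t² + 2Dt − x² = 0, so t = (√(D² + v²x²) − D)/v².
√(D² + v²x²) = √(0.0877² + 0.131² × 411²) = 53.84; v² = 0.017161.
t = (53.84 − 0.0877)/0.017161 = 3130 days (vs. the pure-advection estimate x/v = 3140 d).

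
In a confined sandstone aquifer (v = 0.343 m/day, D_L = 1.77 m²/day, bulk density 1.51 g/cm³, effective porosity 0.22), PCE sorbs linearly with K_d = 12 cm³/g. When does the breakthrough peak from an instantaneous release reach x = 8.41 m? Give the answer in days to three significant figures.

Retardation factor R = 1 + ρ_b·K_d/n = 1 + 1.51 × 12/0.22 = 83.36.
Sorption retards both mechanisms: v_R = v/R = 0.004115 m/day, D_R = D/R = 0.02123 m²/day.
Peak time from v_R²t² + 2D_R t − x² = 0: t = (√(D_R² + v_R²x²) − D_R)/v_R².
√(D_R² + v_R²x²) = √(0.02123² + 0.004115² × 8.41²) = 0.04060; v_R² = 1.693e-05.
t = (0.04060 − 0.02123)/1.693e-05 = 1140 days.

1140 days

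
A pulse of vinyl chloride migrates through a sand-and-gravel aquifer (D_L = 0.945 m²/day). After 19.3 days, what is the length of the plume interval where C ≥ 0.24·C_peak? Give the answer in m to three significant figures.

The plume is Gaussian with σ = √(2Dt) = √(2 × 0.945 × 19.3) = 6.040 m.
C/C_peak = exp(−Δx²/(2σ²)) = 0.24 ⇒ Δx = σ·√(−2 ln 0.24) = 6.040 × 1.689 = 10.20 m.
Width = 2Δx = 20.4 m.

20.4 m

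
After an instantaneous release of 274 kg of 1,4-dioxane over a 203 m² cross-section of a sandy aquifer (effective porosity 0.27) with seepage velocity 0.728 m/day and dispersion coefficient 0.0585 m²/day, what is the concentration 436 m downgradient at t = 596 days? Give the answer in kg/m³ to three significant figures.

0.231 kg/m³

For an instantaneous plane source, C(x,t) = M/(n_e·A·√(4πDt)) · exp(−(x−vt)²/(4Dt)), with n_e·A the pore (flow) area.
Plume center vt = 0.728 × 596 = 433.888 m, so the well at 436 m is 2.112 m downgradient of the peak.
√(4πDt) = 20.93 m, giving peak height M/(n_e·A·√(4πDt)) = 274/(0.27 × 203 × 20.93) = 0.2388 kg/m³.
(x−vt)²/(4Dt) = (2.112)²/(4 × 0.0585 × 596) = 0.03198; exp(−0.03198) = 0.9685.
C = 0.2388 × 0.9685 = 0.231 kg/m³.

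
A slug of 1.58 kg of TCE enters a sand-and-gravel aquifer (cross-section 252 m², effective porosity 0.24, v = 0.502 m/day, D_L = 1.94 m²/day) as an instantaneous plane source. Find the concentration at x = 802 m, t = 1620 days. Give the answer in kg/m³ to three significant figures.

For an instantaneous plane source, C(x,t) = M/(n_e·A·√(4πDt)) · exp(−(x−vt)²/(4Dt)), with n_e·A the pore (flow) area.
Plume center vt = 0.502 × 1620 = 813.24 m, so the well at 802 m is 11.24 m upgradient of the peak.
√(4πDt) = 198.7 m, giving peak height M/(n_e·A·√(4πDt)) = 1.58/(0.24 × 252 × 198.7) = 0.0001315 kg/m³.
(x−vt)²/(4Dt) = (-11.24)²/(4 × 1.94 × 1620) = 0.01005; exp(−0.01005) = 0.9900.
C = 0.0001315 × 0.9900 = 0.000130 kg/m³.

0.000130 kg/m³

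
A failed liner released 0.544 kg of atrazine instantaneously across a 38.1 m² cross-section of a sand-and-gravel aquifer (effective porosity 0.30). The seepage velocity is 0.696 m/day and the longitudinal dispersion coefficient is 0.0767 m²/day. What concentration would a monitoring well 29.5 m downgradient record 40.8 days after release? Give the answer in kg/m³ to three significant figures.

0.00689 kg/m³

For an instantaneous plane source, C(x,t) = M/(n_e·A·√(4πDt)) · exp(−(x−vt)²/(4Dt)), with n_e·A the pore (flow) area.
Plume center vt = 0.696 × 40.8 = 28.3968 m, so the well at 29.5 m is 1.1032 m downgradient of the peak.
√(4πDt) = 6.271 m, giving peak height M/(n_e·A·√(4πDt)) = 0.544/(0.30 × 38.1 × 6.271) = 0.007590 kg/m³.
(x−vt)²/(4Dt) = (1.1032)²/(4 × 0.0767 × 40.8) = 0.09723; exp(−0.09723) = 0.9073.
C = 0.007590 × 0.9073 = 0.00689 kg/m³.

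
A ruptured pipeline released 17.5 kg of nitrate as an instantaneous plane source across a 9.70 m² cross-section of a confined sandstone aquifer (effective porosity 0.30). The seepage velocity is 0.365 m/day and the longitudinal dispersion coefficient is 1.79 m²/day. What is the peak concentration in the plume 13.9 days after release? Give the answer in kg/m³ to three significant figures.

The peak of an instantaneous 1D plume sits at x = vt; there the Gaussian factor is 1 and C_max = M/(n_e·A·√(4πDt)), where n_e·A is the pore area the mass is dissolved in.
√(4πDt) = √(4π × 1.79 × 13.9) = 17.68 m, so C_max = 17.5/(0.30 × 9.70 × 17.68) = 0.340 kg/m³.

0.340 kg/m³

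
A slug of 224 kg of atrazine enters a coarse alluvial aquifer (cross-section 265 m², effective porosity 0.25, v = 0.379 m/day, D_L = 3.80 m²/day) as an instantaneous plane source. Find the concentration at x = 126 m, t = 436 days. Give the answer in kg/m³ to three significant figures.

0.0186 kg/m³

For an instantaneous plane source, C(x,t) = M/(n_e·A·√(4πDt)) · exp(−(x−vt)²/(4Dt)), with n_e·A the pore (flow) area.
Plume center vt = 0.379 × 436 = 165.244 m, so the well at 126 m is 39.244 m upgradient of the peak.
√(4πDt) = 144.3 m, giving peak height M/(n_e·A·√(4πDt)) = 224/(0.25 × 265 × 144.3) = 0.02343 kg/m³.
(x−vt)²/(4Dt) = (-39.244)²/(4 × 3.80 × 436) = 0.2324; exp(−0.2324) = 0.7926.
C = 0.02343 × 0.7926 = 0.0186 kg/m³.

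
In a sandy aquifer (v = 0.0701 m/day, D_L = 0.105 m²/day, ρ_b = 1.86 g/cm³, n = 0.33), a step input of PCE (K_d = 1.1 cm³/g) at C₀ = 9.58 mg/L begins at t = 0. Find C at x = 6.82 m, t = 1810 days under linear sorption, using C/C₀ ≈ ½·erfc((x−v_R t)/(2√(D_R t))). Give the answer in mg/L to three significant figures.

Retardation factor R = 1 + ρ_b·K_d/n = 1 + 1.86 × 1.1/0.33 = 7.200.
Sorption retards both mechanisms: v_R = v/R = 0.009736 m/day, D_R = D/R = 0.01458 m²/day.
v_R·t = 0.009736 × 1810 = 17.62216 m; 2√(D_R t) = 10.27 m; argument = (6.82 − 17.62216)/10.27 = -1.052.
C = C₀ × ½·erfc(-1.052) = 9.58 × 0.9316 = 8.92 mg/L.

8.92 mg/L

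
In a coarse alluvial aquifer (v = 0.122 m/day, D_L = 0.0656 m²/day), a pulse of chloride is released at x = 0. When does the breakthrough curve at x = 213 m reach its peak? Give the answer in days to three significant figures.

1740 days

For the 1D instantaneous-source solution, setting ∂C/∂t = 0 at fixed x gives v²t² + 2Dt − x² = 0, so t = (√(D² + v²x²) − D)/v².
√(D² + v²x²) = √(0.0656² + 0.122² × 213²) = 25.99; v² = 0.014884.
t = (25.99 − 0.0656)/0.014884 = 1740 days (vs. the pure-advection estimate x/v = 1750 d).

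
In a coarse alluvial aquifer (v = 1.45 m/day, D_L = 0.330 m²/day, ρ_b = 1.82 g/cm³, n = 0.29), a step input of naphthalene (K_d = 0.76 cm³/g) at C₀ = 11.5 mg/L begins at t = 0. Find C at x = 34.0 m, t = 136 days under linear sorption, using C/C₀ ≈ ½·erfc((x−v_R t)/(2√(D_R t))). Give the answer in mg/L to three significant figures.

Retardation factor R = 1 + ρ_b·K_d/n = 1 + 1.82 × 0.76/0.29 = 5.770.
Sorption retards both mechanisms: v_R = v/R = 0.2513 m/day, D_R = D/R = 0.05719 m²/day.
v_R·t = 0.2513 × 136 = 34.1768 m; 2√(D_R t) = 5.578 m; argument = (34.0 − 34.1768)/5.578 = -0.03170.
C = C₀ × ½·erfc(-0.03170) = 11.5 × 0.5179 = 5.96 mg/L.

5.96 mg/L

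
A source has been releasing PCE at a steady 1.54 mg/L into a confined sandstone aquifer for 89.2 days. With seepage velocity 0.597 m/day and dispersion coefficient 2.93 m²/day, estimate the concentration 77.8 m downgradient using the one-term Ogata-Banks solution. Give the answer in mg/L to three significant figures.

For a continuous step input, C/C₀ ≈ ½·erfc((x−vt)/(2√(Dt))).
vt = 0.597 × 89.2 = 53.2524 m and 2√(Dt) = 2√(2.93 × 89.2) = 32.33 m.
Argument (x−vt)/(2√(Dt)) = (77.8 − 53.2524)/32.33 = 0.7593; ½·erfc(0.7593) = 0.1415.
C = 1.54 × 0.1415 = 0.218 mg/L.

0.218 mg/L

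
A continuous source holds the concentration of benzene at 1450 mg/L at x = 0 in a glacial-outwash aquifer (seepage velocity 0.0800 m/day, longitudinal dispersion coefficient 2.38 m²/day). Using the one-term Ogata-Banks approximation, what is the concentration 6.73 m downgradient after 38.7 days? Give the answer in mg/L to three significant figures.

For a continuous step input, C/C₀ ≈ ½·erfc((x−vt)/(2√(Dt))).
vt = 0.0800 × 38.7 = 3.096 m and 2√(Dt) = 2√(2.38 × 38.7) = 19.19 m.
Argument (x−vt)/(2√(Dt)) = (6.73 − 3.096)/19.19 = 0.1894; ½·erfc(0.1894) = 0.3944.
C = 1450 × 0.3944 = 572 mg/L.

572 mg/L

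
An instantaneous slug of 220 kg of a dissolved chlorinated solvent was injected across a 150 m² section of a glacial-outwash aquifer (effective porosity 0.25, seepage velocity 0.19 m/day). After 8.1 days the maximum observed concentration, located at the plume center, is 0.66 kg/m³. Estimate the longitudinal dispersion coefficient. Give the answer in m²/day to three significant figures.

0.776 m²/day

At the plume center C_max = M/(n_e·A·√(4πDt)), so D = M²/(4πt·(n_e·A·C_max)²).
n_e·A·C_max = 0.25 × 150 × 0.66 = 24.75 kg/m.
D = 220²/(4π × 8.1 × 24.75²) = 0.776 m²/day.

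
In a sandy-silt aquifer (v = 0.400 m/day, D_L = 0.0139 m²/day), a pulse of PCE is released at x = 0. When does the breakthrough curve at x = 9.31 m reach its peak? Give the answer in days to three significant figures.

For the 1D instantaneous-source solution, setting ∂C/∂t = 0 at fixed x gives v²t² + 2Dt − x² = 0, so t = (√(D² + v²x²) − D)/v².
√(D² + v²x²) = √(0.0139² + 0.400² × 9.31²) = 3.724; v² = 0.16.
t = (3.724 − 0.0139)/0.16 = 23.2 days (vs. the pure-advection estimate x/v = 23.3 d).

23.2 days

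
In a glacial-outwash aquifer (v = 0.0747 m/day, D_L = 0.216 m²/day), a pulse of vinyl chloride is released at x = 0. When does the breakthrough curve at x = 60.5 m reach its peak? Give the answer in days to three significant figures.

For the 1D instantaneous-source solution, setting ∂C/∂t = 0 at fixed x gives v²t² + 2Dt − x² = 0, so t = (√(D² + v²x²) − D)/v².
√(D² + v²x²) = √(0.216² + 0.0747² × 60.5²) = 4.525; v² = 0.00558009.
t = (4.525 − 0.216)/0.00558009 = 772 days (vs. the pure-advection estimate x/v = 810 d).

772 days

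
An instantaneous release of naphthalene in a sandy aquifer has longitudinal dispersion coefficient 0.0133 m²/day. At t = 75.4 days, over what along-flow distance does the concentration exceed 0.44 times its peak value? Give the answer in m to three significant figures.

3.63 m

The plume is Gaussian with σ = √(2Dt) = √(2 × 0.0133 × 75.4) = 1.416 m.
C/C_peak = exp(−Δx²/(2σ²)) = 0.44 ⇒ Δx = σ·√(−2 ln 0.44) = 1.416 × 1.281 = 1.814 m.
Width = 2Δx = 3.63 m.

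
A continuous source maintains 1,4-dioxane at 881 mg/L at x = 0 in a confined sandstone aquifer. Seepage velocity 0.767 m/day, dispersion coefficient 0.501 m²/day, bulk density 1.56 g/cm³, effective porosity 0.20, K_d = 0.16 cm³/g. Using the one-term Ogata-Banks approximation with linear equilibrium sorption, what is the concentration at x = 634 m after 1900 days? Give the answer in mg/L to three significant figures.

606 mg/L

Retardation factor R = 1 + ρ_b·K_d/n = 1 + 1.56 × 0.16/0.20 = 2.248.
Sorption retards both mechanisms: v_R = v/R = 0.3412 m/day, D_R = D/R = 0.2229 m²/day.
v_R·t = 0.3412 × 1900 = 648.28 m; 2√(D_R t) = 41.16 m; argument = (634 − 648.28)/41.16 = -0.3469.
C = C₀ × ½·erfc(-0.3469) = 881 × 0.6881 = 606 mg/L.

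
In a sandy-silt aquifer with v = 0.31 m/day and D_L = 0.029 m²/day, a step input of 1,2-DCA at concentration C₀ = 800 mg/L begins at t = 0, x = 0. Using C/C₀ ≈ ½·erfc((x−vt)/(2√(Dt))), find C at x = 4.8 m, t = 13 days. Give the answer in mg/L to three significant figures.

150 mg/L

For a continuous step input, C/C₀ ≈ ½·erfc((x−vt)/(2√(Dt))).
vt = 0.31 × 13 = 4.03 m and 2√(Dt) = 2√(0.029 × 13) = 1.228 m.
Argument (x−vt)/(2√(Dt)) = (4.8 − 4.03)/1.228 = 0.6270; ½·erfc(0.6270) = 0.1876.
C = 800 × 0.1876 = 150 mg/L.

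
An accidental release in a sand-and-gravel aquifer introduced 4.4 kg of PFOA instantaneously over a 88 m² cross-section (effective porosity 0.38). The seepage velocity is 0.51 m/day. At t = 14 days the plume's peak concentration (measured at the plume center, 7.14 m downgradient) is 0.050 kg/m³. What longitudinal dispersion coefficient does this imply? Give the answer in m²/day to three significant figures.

At the plume center C_max = M/(n_e·A·√(4πDt)), so D = M²/(4πt·(n_e·A·C_max)²).
n_e·A·C_max = 0.38 × 88 × 0.050 = 1.672 kg/m.
D = 4.4²/(4π × 14 × 1.672²) = 0.0394 m²/day.

0.0394 m²/day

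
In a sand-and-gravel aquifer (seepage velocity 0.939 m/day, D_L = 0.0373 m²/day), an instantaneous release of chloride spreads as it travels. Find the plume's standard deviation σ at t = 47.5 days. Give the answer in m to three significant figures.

1.88 m

Dispersive spreading gives a Gaussian with σ² = 2Dt; advection only shifts the center.
σ = √(2 × 0.0373 × 47.5) = 1.88 m.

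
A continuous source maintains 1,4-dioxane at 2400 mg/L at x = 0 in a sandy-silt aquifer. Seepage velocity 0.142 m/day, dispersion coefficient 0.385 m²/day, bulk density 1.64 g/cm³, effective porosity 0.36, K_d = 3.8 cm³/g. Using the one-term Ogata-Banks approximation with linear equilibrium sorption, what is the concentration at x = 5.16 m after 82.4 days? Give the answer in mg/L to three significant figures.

18.2 mg/L

Retardation factor R = 1 + ρ_b·K_d/n = 1 + 1.64 × 3.8/0.36 = 18.31.
Sorption retards both mechanisms: v_R = v/R = 0.007755 m/day, D_R = D/R = 0.02103 m²/day.
v_R·t = 0.007755 × 82.4 = 0.639012 m; 2√(D_R t) = 2.633 m; argument = (5.16 − 0.639012)/2.633 = 1.717.
C = C₀ × ½·erfc(1.717) = 2400 × 0.007587 = 18.2 mg/L.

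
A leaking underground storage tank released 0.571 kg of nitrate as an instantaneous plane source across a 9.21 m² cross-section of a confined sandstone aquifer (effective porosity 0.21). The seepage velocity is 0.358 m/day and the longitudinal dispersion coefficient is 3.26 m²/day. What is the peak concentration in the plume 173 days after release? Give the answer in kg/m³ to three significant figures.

0.00351 kg/m³

The peak of an instantaneous 1D plume sits at x = vt; there the Gaussian factor is 1 and C_max = M/(n_e·A·√(4πDt)), where n_e·A is the pore area the mass is dissolved in.
√(4πDt) = √(4π × 3.26 × 173) = 84.19 m, so C_max = 0.571/(0.21 × 9.21 × 84.19) = 0.00351 kg/m³.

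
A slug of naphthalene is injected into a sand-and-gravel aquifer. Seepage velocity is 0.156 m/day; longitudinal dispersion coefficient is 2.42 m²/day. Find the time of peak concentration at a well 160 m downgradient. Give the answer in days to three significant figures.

For the 1D instantaneous-source solution, setting ∂C/∂t = 0 at fixed x gives v²t² + 2Dt − x² = 0, so t = (√(D² + v²x²) − D)/v².
√(D² + v²x²) = √(2.42² + 0.156² × 160²) = 25.08; v² = 0.024336.
t = (25.08 − 2.42)/0.024336 = 931 days (vs. the pure-advection estimate x/v = 1030 d).

931 days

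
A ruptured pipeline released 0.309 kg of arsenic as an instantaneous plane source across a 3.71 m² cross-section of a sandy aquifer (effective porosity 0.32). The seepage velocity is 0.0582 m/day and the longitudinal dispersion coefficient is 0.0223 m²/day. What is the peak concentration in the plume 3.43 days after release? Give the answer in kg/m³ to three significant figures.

0.265 kg/m³

The peak of an instantaneous 1D plume sits at x = vt; there the Gaussian factor is 1 and C_max = M/(n_e·A·√(4πDt)), where n_e·A is the pore area the mass is dissolved in.
√(4πDt) = √(4π × 0.0223 × 3.43) = 0.9804 m, so C_max = 0.309/(0.32 × 3.71 × 0.9804) = 0.265 kg/m³.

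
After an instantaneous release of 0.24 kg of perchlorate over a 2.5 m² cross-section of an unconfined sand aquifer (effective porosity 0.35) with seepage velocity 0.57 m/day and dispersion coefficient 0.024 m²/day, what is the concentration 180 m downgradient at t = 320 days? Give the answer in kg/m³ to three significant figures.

For an instantaneous plane source, C(x,t) = M/(n_e·A·√(4πDt)) · exp(−(x−vt)²/(4Dt)), with n_e·A the pore (flow) area.
Plume center vt = 0.57 × 320 = 182.4 m, so the well at 180 m is 2.4 m upgradient of the peak.
√(4πDt) = 9.824 m, giving peak height M/(n_e·A·√(4πDt)) = 0.24/(0.35 × 2.5 × 9.824) = 0.02792 kg/m³.
(x−vt)²/(4Dt) = (-2.4)²/(4 × 0.024 × 320) = 0.1875; exp(−0.1875) = 0.8290.
C = 0.02792 × 0.8290 = 0.0231 kg/m³.

0.0231 kg/m³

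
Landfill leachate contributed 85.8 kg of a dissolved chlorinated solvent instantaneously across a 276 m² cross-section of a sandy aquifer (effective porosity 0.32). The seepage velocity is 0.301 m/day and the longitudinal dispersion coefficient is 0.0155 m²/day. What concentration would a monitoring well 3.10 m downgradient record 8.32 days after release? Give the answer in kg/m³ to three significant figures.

For an instantaneous plane source, C(x,t) = M/(n_e·A·√(4πDt)) · exp(−(x−vt)²/(4Dt)), with n_e·A the pore (flow) area.
Plume center vt = 0.301 × 8.32 = 2.50432 m, so the well at 3.10 m is 0.59568 m downgradient of the peak.
√(4πDt) = 1.273 m, giving peak height M/(n_e·A·√(4πDt)) = 85.8/(0.32 × 276 × 1.273) = 0.7631 kg/m³.
(x−vt)²/(4Dt) = (0.59568)²/(4 × 0.0155 × 8.32) = 0.6879; exp(−0.6879) = 0.5026.
C = 0.7631 × 0.5026 = 0.384 kg/m³.

0.384 kg/m³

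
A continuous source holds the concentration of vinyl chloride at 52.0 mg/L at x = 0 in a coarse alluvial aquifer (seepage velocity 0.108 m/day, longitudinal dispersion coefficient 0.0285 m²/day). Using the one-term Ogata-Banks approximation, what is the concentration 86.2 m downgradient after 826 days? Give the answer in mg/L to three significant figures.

34.8 mg/L

For a continuous step input, C/C₀ ≈ ½·erfc((x−vt)/(2√(Dt))).
vt = 0.108 × 826 = 89.208 m and 2√(Dt) = 2√(0.0285 × 826) = 9.704 m.
Argument (x−vt)/(2√(Dt)) = (86.2 − 89.208)/9.704 = -0.3100; ½·erfc(-0.3100) = 0.6695.
C = 52.0 × 0.6695 = 34.8 mg/L.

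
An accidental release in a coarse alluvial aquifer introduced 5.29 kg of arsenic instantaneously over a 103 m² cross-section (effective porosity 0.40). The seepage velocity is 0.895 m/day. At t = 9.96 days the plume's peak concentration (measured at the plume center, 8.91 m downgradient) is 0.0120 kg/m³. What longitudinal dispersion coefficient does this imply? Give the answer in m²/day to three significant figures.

0.915 m²/day

At the plume center C_max = M/(n_e·A·√(4πDt)), so D = M²/(4πt·(n_e·A·C_max)²).
n_e·A·C_max = 0.40 × 103 × 0.0120 = 0.4944 kg/m.
D = 5.29²/(4π × 9.96 × 0.4944²) = 0.915 m²/day.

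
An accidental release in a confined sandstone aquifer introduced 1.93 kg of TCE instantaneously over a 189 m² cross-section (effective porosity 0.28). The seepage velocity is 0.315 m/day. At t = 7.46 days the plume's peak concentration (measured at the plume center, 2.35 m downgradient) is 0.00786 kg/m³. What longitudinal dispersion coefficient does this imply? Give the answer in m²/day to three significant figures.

0.230 m²/day

At the plume center C_max = M/(n_e·A·√(4πDt)), so D = M²/(4πt·(n_e·A·C_max)²).
n_e·A·C_max = 0.28 × 189 × 0.00786 = 0.4160 kg/m.
D = 1.93²/(4π × 7.46 × 0.4160²) = 0.230 m²/day.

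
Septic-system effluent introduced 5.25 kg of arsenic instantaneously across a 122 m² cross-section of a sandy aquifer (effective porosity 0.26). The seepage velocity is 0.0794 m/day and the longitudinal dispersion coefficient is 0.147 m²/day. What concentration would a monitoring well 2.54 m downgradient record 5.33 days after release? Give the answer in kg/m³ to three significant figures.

For an instantaneous plane source, C(x,t) = M/(n_e·A·√(4πDt)) · exp(−(x−vt)²/(4Dt)), with n_e·A the pore (flow) area.
Plume center vt = 0.0794 × 5.33 = 0.423202 m, so the well at 2.54 m is 2.116798 m downgradient of the peak.
√(4πDt) = 3.138 m, giving peak height M/(n_e·A·√(4πDt)) = 5.25/(0.26 × 122 × 3.138) = 0.05274 kg/m³.
(x−vt)²/(4Dt) = (2.116798)²/(4 × 0.147 × 5.33) = 1.430; exp(−1.430) = 0.2393.
C = 0.05274 × 0.2393 = 0.0126 kg/m³.

0.0126 kg/m³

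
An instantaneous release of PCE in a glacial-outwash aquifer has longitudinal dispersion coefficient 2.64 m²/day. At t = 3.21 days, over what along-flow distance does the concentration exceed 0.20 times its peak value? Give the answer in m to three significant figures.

The plume is Gaussian with σ = √(2Dt) = √(2 × 2.64 × 3.21) = 4.117 m.
C/C_peak = exp(−Δx²/(2σ²)) = 0.20 ⇒ Δx = σ·√(−2 ln 0.20) = 4.117 × 1.794 = 7.386 m.
Width = 2Δx = 14.8 m.

14.8 m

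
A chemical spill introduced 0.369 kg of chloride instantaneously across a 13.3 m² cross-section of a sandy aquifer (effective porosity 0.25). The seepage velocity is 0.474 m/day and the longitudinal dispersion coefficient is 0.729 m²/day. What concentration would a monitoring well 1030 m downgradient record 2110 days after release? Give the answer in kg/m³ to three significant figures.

0.000691 kg/m³

For an instantaneous plane source, C(x,t) = M/(n_e·A·√(4πDt)) · exp(−(x−vt)²/(4Dt)), with n_e·A the pore (flow) area.
Plume center vt = 0.474 × 2110 = 1000.14 m, so the well at 1030 m is 29.86 m downgradient of the peak.
√(4πDt) = 139.0 m, giving peak height M/(n_e·A·√(4πDt)) = 0.369/(0.25 × 13.3 × 139.0) = 0.0007984 kg/m³.
(x−vt)²/(4Dt) = (29.86)²/(4 × 0.729 × 2110) = 0.1449; exp(−0.1449) = 0.8651.
C = 0.0007984 × 0.8651 = 0.000691 kg/m³.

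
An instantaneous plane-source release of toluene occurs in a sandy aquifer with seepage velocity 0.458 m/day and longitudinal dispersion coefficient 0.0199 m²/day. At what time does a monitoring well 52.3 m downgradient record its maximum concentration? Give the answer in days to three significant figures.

For the 1D instantaneous-source solution, setting ∂C/∂t = 0 at fixed x gives v²t² + 2Dt − x² = 0, so t = (√(D² + v²x²) − D)/v².
√(D² + v²x²) = √(0.0199² + 0.458² × 52.3²) = 23.95; v² = 0.209764.
t = (23.95 − 0.0199)/0.209764 = 114 days (vs. the pure-advection estimate x/v = 114 d).

114 days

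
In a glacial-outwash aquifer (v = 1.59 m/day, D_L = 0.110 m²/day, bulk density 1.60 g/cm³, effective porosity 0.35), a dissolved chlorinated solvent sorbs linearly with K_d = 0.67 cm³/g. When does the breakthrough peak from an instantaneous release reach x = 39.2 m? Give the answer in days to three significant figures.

Retardation factor R = 1 + ρ_b·K_d/n = 1 + 1.60 × 0.67/0.35 = 4.063.
Sorption retards both mechanisms: v_R = v/R = 0.3913 m/day, D_R = D/R = 0.02707 m²/day.
Peak time from v_R²t² + 2D_R t − x² = 0: t = (√(D_R² + v_R²x²) − D_R)/v_R².
√(D_R² + v_R²x²) = √(0.02707² + 0.3913² × 39.2²) = 15.34; v_R² = 0.1531.
t = (15.34 − 0.02707)/0.1531 = 100 days.

100 days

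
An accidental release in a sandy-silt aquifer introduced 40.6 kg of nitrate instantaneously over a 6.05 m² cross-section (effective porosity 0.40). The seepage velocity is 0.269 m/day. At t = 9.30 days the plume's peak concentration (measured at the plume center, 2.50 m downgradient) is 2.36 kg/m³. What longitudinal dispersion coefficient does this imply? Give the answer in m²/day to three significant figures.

At the plume center C_max = M/(n_e·A·√(4πDt)), so D = M²/(4πt·(n_e·A·C_max)²).
n_e·A·C_max = 0.40 × 6.05 × 2.36 = 5.711 kg/m.
D = 40.6²/(4π × 9.30 × 5.711²) = 0.432 m²/day.

0.432 m²/day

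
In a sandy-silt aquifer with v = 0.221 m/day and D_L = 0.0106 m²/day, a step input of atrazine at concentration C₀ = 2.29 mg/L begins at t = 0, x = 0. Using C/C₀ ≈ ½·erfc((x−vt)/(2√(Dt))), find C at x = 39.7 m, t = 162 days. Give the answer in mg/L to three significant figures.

For a continuous step input, C/C₀ ≈ ½·erfc((x−vt)/(2√(Dt))).
vt = 0.221 × 162 = 35.802 m and 2√(Dt) = 2√(0.0106 × 162) = 2.621 m.
Argument (x−vt)/(2√(Dt)) = (39.7 − 35.802)/2.621 = 1.487; ½·erfc(1.487) = 0.01774.
C = 2.29 × 0.01774 = 0.0406 mg/L.

0.0406 mg/L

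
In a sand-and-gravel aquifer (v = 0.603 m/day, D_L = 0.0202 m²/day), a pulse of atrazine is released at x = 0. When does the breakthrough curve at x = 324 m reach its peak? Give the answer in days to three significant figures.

For the 1D instantaneous-source solution, setting ∂C/∂t = 0 at fixed x gives v²t² + 2Dt − x² = 0, so t = (√(D² + v²x²) − D)/v².
√(D² + v²x²) = √(0.0202² + 0.603² × 324²) = 195.4; v² = 0.363609.
t = (195.4 − 0.0202)/0.363609 = 537 days (vs. the pure-advection estimate x/v = 537 d).

537 days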